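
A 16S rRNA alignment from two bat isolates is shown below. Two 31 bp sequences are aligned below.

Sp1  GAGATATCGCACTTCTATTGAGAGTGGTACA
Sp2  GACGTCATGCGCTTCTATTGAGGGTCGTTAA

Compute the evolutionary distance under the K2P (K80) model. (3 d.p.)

0.423

Of 31 sites, 4 differences are transitions and 6 are transversions, so P = 4/31 ≈ 0.129032 and Q = 6/31 ≈ 0.193548.
Under the Kimura two-parameter model, d = −½ ln(1 − 2P − Q) − ¼ ln(1 − 2Q).
1 − 2P − Q = 0.548388, giving −½ ln(0.548388) = 0.300386.
1 − 2Q = 0.612904, giving −¼ ln(0.612904) = 0.122387.
d = 0.300386 + 0.122387 = 0.422773.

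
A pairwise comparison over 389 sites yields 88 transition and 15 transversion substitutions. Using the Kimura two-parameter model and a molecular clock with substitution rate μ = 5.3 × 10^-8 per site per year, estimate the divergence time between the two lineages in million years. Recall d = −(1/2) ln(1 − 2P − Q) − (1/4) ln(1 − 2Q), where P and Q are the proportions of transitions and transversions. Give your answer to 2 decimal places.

3.37

P = 88/389 ≈ 0.226221 and Q = 15/389 ≈ 0.03856.
Under the Kimura two-parameter model, d = −½ ln(1 − 2P − Q) − ¼ ln(1 − 2Q).
1 − 2P − Q = 0.508998, giving −½ ln(0.508998) = 0.337656.
1 − 2Q = 0.92288, giving −¼ ln(0.92288) = 0.020064.
d = 0.337656 + 0.020064 = 0.357720.
Under a molecular clock d = 2μt, so t = d/(2μ) = 0.357720 / (2 × 5.3 × 10^-8) = 3.37 million years.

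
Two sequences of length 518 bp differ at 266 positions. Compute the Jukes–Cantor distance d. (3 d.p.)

p = 266/518 ≈ 0.513514.
d = −(3/4) ln(1 − 4p/3) = −0.75 ln(1 − 0.684685) = −0.75 ln(0.315315)
  = −0.75 × (-1.154183) = 0.865637 substitutions/site.

0.866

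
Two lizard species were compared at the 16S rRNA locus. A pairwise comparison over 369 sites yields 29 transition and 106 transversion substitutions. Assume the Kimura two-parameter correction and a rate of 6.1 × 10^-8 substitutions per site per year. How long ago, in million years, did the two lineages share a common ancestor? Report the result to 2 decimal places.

4.16

P = 29/369 ≈ 0.078591 and Q = 106/369 ≈ 0.287263.
Under the Kimura two-parameter model, d = −½ ln(1 − 2P − Q) − ¼ ln(1 − 2Q).
1 − 2P − Q = 0.555555, giving −½ ln(0.555555) = 0.293894.
1 − 2Q = 0.425474, giving −¼ ln(0.425474) = 0.213638.
d = 0.293894 + 0.213638 = 0.507532.
Under a molecular clock d = 2μt, so t = d/(2μ) = 0.507532 / (2 × 6.1 × 10^-8) = 4.16 million years.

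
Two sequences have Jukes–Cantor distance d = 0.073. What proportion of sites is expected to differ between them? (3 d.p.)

p = (3/4)(1 − e^(−4d/3)) = 0.75 × (1 − e^(-0.097333)) = 0.75 × (1 − 0.907254) = 0.069560.

0.070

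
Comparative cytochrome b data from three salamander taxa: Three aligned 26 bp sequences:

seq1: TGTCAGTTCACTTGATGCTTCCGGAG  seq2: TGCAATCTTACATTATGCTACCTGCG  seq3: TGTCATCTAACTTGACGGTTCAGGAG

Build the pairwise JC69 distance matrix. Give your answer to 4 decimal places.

seq1–seq2: 10/26 sites differ → p ≈ 0.384615, d = −0.75 ln(1 − 0.51282) = 0.539341 ≈ 0.5393.
seq1–seq3: 6/26 sites differ → p ≈ 0.230769, d = −0.75 ln(1 − 0.307692) = 0.275793 ≈ 0.2758.
seq2–seq3: 11/26 sites differ → p ≈ 0.423077, d = −0.75 ln(1 − 0.564103) = 0.622762 ≈ 0.6228.

d(seq1,seq2) = 0.5393, d(seq1,seq3) = 0.2758, d(seq2,seq3) = 0.6228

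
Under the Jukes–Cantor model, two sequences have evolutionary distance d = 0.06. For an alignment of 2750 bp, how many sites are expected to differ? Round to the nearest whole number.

159

Invert JC69: p = (3/4)(1 − e^(−4d/3)) = 0.75 × (1 − e^(-0.08)) = 0.75 × (1 − 0.923116) = 0.057663.
Expected differing sites = pL ≈ 0.057663 × 2750 = 158.57325 ≈ 159.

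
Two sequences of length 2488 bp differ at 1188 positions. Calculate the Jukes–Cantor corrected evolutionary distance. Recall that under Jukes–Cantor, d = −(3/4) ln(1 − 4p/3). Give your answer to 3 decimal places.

p = 1188/2488 ≈ 0.477492.
d = −(3/4) ln(1 − 4p/3) = −0.75 ln(1 − 0.636656) = −0.75 ln(0.363344)
  = −0.75 × (-1.012405) = 0.759304 substitutions/site.

0.759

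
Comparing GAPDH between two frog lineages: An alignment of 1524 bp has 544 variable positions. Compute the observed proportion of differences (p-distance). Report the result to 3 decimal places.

0.357

p = 544/1524 = 0.356955… ≈ 0.357 (to 3 d.p.).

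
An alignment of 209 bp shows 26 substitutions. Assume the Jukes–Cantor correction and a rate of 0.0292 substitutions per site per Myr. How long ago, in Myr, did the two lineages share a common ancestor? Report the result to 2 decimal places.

p = 26/209 ≈ 0.124402.
d = −(3/4) ln(1 − 4p/3) = −0.75 ln(1 − 0.165869) = −0.75 ln(0.834131)
  = −0.75 × (-0.181365) = 0.136024 substitutions/site.
Under a molecular clock d = 2μt, so t = d/(2μ) = 0.136024 / (2 × 0.0292) = 2.33 Myr.

2.33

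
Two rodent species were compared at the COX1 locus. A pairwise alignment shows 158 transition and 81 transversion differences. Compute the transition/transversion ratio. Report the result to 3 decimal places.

1.951

R = 158/81 = 1.950617… ≈ 1.951 (to 3 d.p.).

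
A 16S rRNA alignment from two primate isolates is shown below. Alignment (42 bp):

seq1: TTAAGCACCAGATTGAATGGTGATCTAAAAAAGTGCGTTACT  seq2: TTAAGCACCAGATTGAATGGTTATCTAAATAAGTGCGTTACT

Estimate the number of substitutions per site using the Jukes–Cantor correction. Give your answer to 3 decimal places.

0.049

The sequences differ at 2 of 42 sites (22, 30), so p = 2/42 ≈ 0.047619.
d = −(3/4) ln(1 − 4p/3) = −0.75 ln(1 − 0.063492) = −0.75 ln(0.936508)
  = −0.75 × (-0.065597) = 0.049198 substitutions/site.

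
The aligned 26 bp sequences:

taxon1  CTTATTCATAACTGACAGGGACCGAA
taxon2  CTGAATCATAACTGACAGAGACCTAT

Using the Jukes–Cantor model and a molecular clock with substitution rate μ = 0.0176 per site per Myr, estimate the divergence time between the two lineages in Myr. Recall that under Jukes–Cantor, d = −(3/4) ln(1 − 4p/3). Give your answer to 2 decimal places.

The sequences differ at 5 of 26 sites (3, 5, 19, 24, 26), so p = 5/26 ≈ 0.192308.
d = −(3/4) ln(1 − 4p/3) = −0.75 ln(1 − 0.256411) = −0.75 ln(0.743589)
  = −0.75 × (-0.296267) = 0.222200 substitutions/site.
Under a molecular clock d = 2μt, so t = d/(2μ) = 0.222200 / (2 × 0.0176) = 6.31 Myr.

6.31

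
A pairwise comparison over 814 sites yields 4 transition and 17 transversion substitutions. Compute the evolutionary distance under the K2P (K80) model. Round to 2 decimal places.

0.03

P = 4/814 ≈ 0.004914 and Q = 17/814 ≈ 0.020885.
Under the Kimura two-parameter model, d = −½ ln(1 − 2P − Q) − ¼ ln(1 − 2Q).
1 − 2P − Q = 0.969287, giving −½ ln(0.969287) = 0.015597.
1 − 2Q = 0.95823, giving −¼ ln(0.95823) = 0.010667.
d = 0.015597 + 0.010667 = 0.026264.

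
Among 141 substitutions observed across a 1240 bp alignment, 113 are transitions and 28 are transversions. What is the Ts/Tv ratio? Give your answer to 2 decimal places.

4.04

R = 113/28 = 4.035714… ≈ 4.04 (to 2 d.p.).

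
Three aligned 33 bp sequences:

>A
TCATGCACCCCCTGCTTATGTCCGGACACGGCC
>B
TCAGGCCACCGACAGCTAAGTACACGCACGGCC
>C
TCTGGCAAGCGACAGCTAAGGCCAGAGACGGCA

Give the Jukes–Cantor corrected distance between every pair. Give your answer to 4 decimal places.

d(A,B) = 0.6254, d(A,C) = 0.6987, d(B,C) = 0.3390

A–B: 14/33 sites differ → p ≈ 0.424242, d = −0.75 ln(1 − 0.565656) = 0.625439 ≈ 0.6254.
A–C: 15/33 sites differ → p ≈ 0.454545, d = −0.75 ln(1 − 0.60606) = 0.698667 ≈ 0.6987.
B–C: 9/33 sites differ → p ≈ 0.272727, d = −0.75 ln(1 − 0.363636) = 0.338988 ≈ 0.3390.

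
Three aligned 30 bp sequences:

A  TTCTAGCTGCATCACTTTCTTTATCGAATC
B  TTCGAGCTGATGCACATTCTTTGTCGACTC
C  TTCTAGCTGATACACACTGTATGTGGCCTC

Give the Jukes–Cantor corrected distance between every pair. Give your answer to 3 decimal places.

d(A,B) = 0.280, d(A,C) = 0.503, d(B,C) = 0.280

A–B: 7/30 sites differ → p ≈ 0.233333, d = −0.75 ln(1 − 0.311111) = 0.279506 ≈ 0.280.
A–C: 11/30 sites differ → p ≈ 0.366667, d = −0.75 ln(1 − 0.488889) = 0.503376 ≈ 0.503.
B–C: 7/30 sites differ → p ≈ 0.233333, d = −0.75 ln(1 − 0.311111) = 0.279506 ≈ 0.280.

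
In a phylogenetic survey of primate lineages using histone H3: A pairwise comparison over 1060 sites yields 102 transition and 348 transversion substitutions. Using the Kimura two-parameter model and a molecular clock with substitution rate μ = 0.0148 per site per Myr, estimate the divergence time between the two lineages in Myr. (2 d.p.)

21.45

P = 102/1060 ≈ 0.096226 and Q = 348/1060 ≈ 0.328302.
Under the Kimura two-parameter model, d = −½ ln(1 − 2P − Q) − ¼ ln(1 − 2Q).
1 − 2P − Q = 0.479246, giving −½ ln(0.479246) = 0.367771.
1 − 2Q = 0.343396, giving −¼ ln(0.343396) = 0.267218.
d = 0.367771 + 0.267218 = 0.634989.
Under a molecular clock d = 2μt, so t = d/(2μ) = 0.634989 / (2 × 0.0148) = 21.45 Myr.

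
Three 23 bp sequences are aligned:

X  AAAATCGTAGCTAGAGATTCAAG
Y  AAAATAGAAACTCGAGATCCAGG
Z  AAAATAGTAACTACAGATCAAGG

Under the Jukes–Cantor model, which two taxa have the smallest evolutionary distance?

Y and Z

X–Y: 6/23 differ, p = 0.261, d = 0.321.
X–Z: 6/23 differ, p = 0.261, d = 0.321.
Y–Z: 4/23 differ, p = 0.174, d = 0.198.
The smallest distance is between Y and Z.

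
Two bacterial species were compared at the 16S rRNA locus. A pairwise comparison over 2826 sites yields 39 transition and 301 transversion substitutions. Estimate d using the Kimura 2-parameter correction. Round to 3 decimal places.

P = 39/2826 ≈ 0.0138 and Q = 301/2826 ≈ 0.106511.
Under the Kimura two-parameter model, d = −½ ln(1 − 2P − Q) − ¼ ln(1 − 2Q).
1 − 2P − Q = 0.865889, giving −½ ln(0.865889) = 0.071999.
1 − 2Q = 0.786978, giving −¼ ln(0.786978) = 0.059889.
d = 0.071999 + 0.059889 = 0.131888.

0.132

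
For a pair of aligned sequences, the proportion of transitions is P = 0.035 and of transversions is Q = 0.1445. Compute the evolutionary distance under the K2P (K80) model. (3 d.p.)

Under the Kimura two-parameter model, d = −½ ln(1 − 2P − Q) − ¼ ln(1 − 2Q).
1 − 2P − Q = 0.7855, giving −½ ln(0.7855) = 0.120717.
1 − 2Q = 0.711, giving −¼ ln(0.711) = 0.085271.
d = 0.120717 + 0.085271 = 0.205988.

0.206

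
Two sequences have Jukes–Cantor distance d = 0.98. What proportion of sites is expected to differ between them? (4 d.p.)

p = (3/4)(1 − e^(−4d/3)) = 0.75 × (1 − e^(-1.306667)) = 0.75 × (1 − 0.270721) = 0.546959.

0.5470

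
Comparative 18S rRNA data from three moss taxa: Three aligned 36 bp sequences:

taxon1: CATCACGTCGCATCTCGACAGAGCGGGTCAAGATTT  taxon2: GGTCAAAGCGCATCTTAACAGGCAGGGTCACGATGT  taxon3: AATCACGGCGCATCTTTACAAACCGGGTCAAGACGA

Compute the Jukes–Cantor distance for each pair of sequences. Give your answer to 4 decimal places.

d(taxon1,taxon2) = 0.4408, d(taxon1,taxon3) = 0.3041, d(taxon2,taxon3) = 0.3924

taxon1–taxon2: 12/36 sites differ → p ≈ 0.333333, d = −0.75 ln(1 − 0.444444) = 0.440839 ≈ 0.4408.
taxon1–taxon3: 9/36 sites differ → p = 0.25, d = −0.75 ln(1 − 0.333333) = 0.304098 ≈ 0.3041.
taxon2–taxon3: 11/36 sites differ → p ≈ 0.305556, d = −0.75 ln(1 − 0.407408) = 0.392437 ≈ 0.3924.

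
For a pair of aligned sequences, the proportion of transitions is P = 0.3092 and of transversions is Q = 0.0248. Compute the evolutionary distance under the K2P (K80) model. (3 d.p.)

Under the Kimura two-parameter model, d = −½ ln(1 − 2P − Q) − ¼ ln(1 − 2Q).
1 − 2P − Q = 0.3568, giving −½ ln(0.3568) = 0.515290.
1 − 2Q = 0.9504, giving −¼ ln(0.9504) = 0.012718.
d = 0.515290 + 0.012718 = 0.528008.

0.528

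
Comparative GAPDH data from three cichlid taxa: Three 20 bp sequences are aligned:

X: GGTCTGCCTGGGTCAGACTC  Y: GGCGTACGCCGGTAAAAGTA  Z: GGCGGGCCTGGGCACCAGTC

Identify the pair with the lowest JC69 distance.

X–Y: 10/20 differ, p = 0.500, d = 0.824.
X–Z: 8/20 differ, p = 0.400, d = 0.572.
Y–Z: 9/20 differ, p = 0.450, d = 0.687.
The smallest distance is between X and Z.

X and Z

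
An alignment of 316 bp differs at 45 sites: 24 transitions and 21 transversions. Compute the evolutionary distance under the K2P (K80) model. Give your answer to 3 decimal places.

0.159

P = 24/316 ≈ 0.075949 and Q = 21/316 ≈ 0.066456.
Under the Kimura two-parameter model, d = −½ ln(1 − 2P − Q) − ¼ ln(1 − 2Q).
1 − 2P − Q = 0.781646, giving −½ ln(0.781646) = 0.123177.
1 − 2Q = 0.867088, giving −¼ ln(0.867088) = 0.035654.
d = 0.123177 + 0.035654 = 0.158831.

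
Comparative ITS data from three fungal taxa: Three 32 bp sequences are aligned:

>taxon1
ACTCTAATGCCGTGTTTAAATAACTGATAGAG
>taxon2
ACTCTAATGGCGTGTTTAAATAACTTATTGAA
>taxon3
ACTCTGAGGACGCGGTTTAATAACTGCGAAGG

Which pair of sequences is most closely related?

taxon1 and taxon2

taxon1–taxon2: 4/32 differ, p = 0.125, d = 0.137.
taxon1–taxon3: 10/32 differ, p = 0.313, d = 0.404.
taxon2–taxon3: 13/32 differ, p = 0.406, d = 0.585.
The smallest distance is between taxon1 and taxon2.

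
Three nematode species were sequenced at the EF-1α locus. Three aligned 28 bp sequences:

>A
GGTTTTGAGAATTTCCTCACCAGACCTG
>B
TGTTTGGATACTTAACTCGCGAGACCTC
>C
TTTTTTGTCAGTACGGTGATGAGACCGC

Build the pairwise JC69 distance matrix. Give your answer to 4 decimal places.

A–B: 9/28 sites differ → p ≈ 0.321429, d = −0.75 ln(1 − 0.428572) = 0.419713 ≈ 0.4197.
A–C: 14/28 sites differ → p = 0.5, d = −0.75 ln(1 − 0.666667) = 0.823960 ≈ 0.8240.
B–C: 13/28 sites differ → p ≈ 0.464286, d = −0.75 ln(1 − 0.619048) = 0.723811 ≈ 0.7238.

d(A,B) = 0.4197, d(A,C) = 0.8240, d(B,C) = 0.7238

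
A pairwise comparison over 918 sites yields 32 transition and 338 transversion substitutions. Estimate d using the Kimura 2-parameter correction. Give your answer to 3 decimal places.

0.621

P = 32/918 ≈ 0.034858 and Q = 338/918 ≈ 0.368192.
Under the Kimura two-parameter model, d = −½ ln(1 − 2P − Q) − ¼ ln(1 − 2Q).
1 − 2P − Q = 0.562092, giving −½ ln(0.562092) = 0.288045.
1 − 2Q = 0.263616, giving −¼ ln(0.263616) = 0.333315.
d = 0.288045 + 0.333315 = 0.621360.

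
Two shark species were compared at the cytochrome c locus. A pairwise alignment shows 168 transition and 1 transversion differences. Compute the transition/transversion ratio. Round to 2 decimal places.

168.00

R = 168/1 = 168.00.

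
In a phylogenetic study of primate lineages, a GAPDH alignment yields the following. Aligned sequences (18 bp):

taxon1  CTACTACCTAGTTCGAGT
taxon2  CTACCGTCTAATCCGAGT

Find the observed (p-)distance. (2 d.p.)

0.28

The sequences differ at 5 of 18 positions (sites 5, 6, 7, 11, 13).
p = 5/18 = 0.277777… ≈ 0.28 (to 2 d.p.).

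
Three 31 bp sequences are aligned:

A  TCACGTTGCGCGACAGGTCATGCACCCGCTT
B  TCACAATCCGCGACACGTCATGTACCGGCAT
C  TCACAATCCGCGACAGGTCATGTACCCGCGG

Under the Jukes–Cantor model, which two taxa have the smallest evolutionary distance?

B and C

A–B: 7/31 differ, p = 0.226, d = 0.269.
A–C: 6/31 differ, p = 0.194, d = 0.224.
B–C: 4/31 differ, p = 0.129, d = 0.142.
The smallest distance is between B and C.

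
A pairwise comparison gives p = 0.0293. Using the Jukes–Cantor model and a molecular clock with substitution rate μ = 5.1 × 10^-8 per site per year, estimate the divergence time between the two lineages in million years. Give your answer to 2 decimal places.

d = −(3/4) ln(1 − 4p/3) = −0.75 ln(1 − 0.039067) = −0.75 ln(0.960933)
  = −0.75 × (-0.039851) = 0.029888 substitutions/site.
Under a molecular clock d = 2μt, so t = d/(2μ) = 0.029888 / (2 × 5.1 × 10^-8) = 0.29 million years.

0.29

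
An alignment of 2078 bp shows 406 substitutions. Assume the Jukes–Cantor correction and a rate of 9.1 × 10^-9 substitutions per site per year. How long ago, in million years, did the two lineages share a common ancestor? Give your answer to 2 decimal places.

12.44

p = 406/2078 ≈ 0.19538.
d = −(3/4) ln(1 − 4p/3) = −0.75 ln(1 − 0.260507) = −0.75 ln(0.739493)
  = −0.75 × (-0.301790) = 0.226343 substitutions/site.
Under a molecular clock d = 2μt, so t = d/(2μ) = 0.226343 / (2 × 9.1 × 10^-9) = 12.44 million years.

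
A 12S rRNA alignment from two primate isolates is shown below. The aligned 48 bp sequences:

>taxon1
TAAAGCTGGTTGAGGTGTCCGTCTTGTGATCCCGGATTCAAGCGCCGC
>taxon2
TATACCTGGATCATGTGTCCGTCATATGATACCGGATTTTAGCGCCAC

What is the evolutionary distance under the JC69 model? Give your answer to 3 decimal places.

The sequences differ at 11 of 48 sites, so p = 11/48 ≈ 0.229167.
d = −(3/4) ln(1 − 4p/3) = −0.75 ln(1 − 0.305556) = −0.75 ln(0.694444)
  = −0.75 × (-0.364644) = 0.273483 substitutions/site.

0.273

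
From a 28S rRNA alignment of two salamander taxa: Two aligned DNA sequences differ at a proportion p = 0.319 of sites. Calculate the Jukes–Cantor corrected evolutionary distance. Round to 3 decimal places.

d = −(3/4) ln(1 − 4p/3) = −0.75 ln(1 − 0.425333) = −0.75 ln(0.574667)
  = −0.75 × (-0.553965) = 0.415474 substitutions/site.

0.415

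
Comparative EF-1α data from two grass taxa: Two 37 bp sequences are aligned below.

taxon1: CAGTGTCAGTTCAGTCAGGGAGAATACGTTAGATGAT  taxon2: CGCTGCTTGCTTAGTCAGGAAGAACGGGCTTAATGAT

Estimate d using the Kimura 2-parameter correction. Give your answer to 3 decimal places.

Of 37 sites, 10 differences are transitions and 4 are transversions, so P = 10/37 ≈ 0.27027 and Q = 4/37 ≈ 0.108108.
Under the Kimura two-parameter model, d = −½ ln(1 − 2P − Q) − ¼ ln(1 − 2Q).
1 − 2P − Q = 0.351352, giving −½ ln(0.351352) = 0.522983.
1 − 2Q = 0.783784, giving −¼ ln(0.783784) = 0.060905.
d = 0.522983 + 0.060905 = 0.583888.

0.584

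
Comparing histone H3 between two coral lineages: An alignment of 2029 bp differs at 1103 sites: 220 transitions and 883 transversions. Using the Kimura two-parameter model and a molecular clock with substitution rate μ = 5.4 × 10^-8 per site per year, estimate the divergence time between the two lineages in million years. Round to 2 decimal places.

P = 220/2029 ≈ 0.108428 and Q = 883/2029 ≈ 0.43519.
Under the Kimura two-parameter model, d = −½ ln(1 − 2P − Q) − ¼ ln(1 − 2Q).
1 − 2P − Q = 0.347954, giving −½ ln(0.347954) = 0.527842.
1 − 2Q = 0.12962, giving −¼ ln(0.12962) = 0.510787.
d = 0.527842 + 0.510787 = 1.038629.
Under a molecular clock d = 2μt, so t = d/(2μ) = 1.038629 / (2 × 5.4 × 10^-8) = 9.62 million years.

9.62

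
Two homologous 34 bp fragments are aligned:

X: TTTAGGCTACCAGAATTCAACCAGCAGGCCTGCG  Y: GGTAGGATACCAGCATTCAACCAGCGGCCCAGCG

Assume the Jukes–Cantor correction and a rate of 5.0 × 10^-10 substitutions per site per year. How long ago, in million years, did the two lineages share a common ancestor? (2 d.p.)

240.68

The sequences differ at 7 of 34 sites (1, 2, 7, 14, 26, 28, 31), so p = 7/34 ≈ 0.205882.
d = −(3/4) ln(1 − 4p/3) = −0.75 ln(1 − 0.274509) = −0.75 ln(0.725491)
  = −0.75 × (-0.320907) = 0.240680 substitutions/site.
Under a molecular clock d = 2μt, so t = d/(2μ) = 0.240680 / (2 × 5.0 × 10^-10) = 240.68 million years.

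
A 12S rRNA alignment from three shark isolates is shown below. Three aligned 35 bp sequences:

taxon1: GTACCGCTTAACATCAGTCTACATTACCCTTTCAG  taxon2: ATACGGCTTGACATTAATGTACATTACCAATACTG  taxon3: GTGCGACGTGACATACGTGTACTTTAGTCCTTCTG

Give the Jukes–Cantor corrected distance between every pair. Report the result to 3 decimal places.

d(taxon1,taxon2) = 0.360, d(taxon1,taxon3) = 0.513, d(taxon2,taxon3) = 0.513

taxon1–taxon2: 10/35 sites differ → p ≈ 0.285714, d = −0.75 ln(1 − 0.380952) = 0.359679 ≈ 0.360.
taxon1–taxon3: 13/35 sites differ → p ≈ 0.371429, d = −0.75 ln(1 − 0.495239) = 0.512753 ≈ 0.513.
taxon2–taxon3: 13/35 sites differ → p ≈ 0.371429, d = −0.75 ln(1 − 0.495239) = 0.512753 ≈ 0.513.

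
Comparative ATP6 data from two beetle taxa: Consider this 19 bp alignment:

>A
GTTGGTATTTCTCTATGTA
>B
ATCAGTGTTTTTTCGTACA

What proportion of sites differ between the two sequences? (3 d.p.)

0.526

The sequences differ at 10 of 19 positions (sites 1, 3, 4, 7, 11, 13, 14, 15, 17, 18).
p = 10/19 = 0.526315… ≈ 0.526 (to 3 d.p.).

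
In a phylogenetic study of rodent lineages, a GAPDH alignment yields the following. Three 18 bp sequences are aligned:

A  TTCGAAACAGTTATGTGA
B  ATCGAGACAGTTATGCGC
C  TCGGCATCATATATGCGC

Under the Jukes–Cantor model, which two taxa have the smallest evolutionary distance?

A–B: 4/18 differ, p = 0.222, d = 0.264.
A–C: 8/18 differ, p = 0.444, d = 0.673.
B–C: 8/18 differ, p = 0.444, d = 0.673.
The smallest distance is between A and B.

A and B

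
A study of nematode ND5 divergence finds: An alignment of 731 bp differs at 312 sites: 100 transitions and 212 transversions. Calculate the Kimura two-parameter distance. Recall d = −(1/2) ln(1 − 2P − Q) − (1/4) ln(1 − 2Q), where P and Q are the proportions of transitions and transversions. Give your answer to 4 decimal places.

0.6315

P = 100/731 ≈ 0.136799 and Q = 212/731 ≈ 0.290014.
Under the Kimura two-parameter model, d = −½ ln(1 − 2P − Q) − ¼ ln(1 − 2Q).
1 − 2P − Q = 0.436388, giving −½ ln(0.436388) = 0.414612.
1 − 2Q = 0.419972, giving −¼ ln(0.419972) = 0.216892.
d = 0.414612 + 0.216892 = 0.631504.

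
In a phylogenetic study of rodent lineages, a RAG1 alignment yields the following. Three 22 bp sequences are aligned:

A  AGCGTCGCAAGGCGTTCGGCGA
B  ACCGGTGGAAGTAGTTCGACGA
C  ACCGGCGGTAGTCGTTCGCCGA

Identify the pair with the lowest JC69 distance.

B and C

A–B: 7/22 differ, p = 0.318, d = 0.414.
A–C: 6/22 differ, p = 0.273, d = 0.339.
B–C: 4/22 differ, p = 0.182, d = 0.208.
The smallest distance is between B and C.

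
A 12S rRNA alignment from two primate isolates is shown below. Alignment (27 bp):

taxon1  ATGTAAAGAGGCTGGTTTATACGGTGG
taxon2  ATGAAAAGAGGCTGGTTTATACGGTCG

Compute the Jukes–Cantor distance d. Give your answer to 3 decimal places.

0.078

The sequences differ at 2 of 27 sites (4, 26), so p = 2/27 ≈ 0.074074.
d = −(3/4) ln(1 − 4p/3) = −0.75 ln(1 − 0.098765) = −0.75 ln(0.901235)
  = −0.75 × (-0.103989) = 0.077992 substitutions/site.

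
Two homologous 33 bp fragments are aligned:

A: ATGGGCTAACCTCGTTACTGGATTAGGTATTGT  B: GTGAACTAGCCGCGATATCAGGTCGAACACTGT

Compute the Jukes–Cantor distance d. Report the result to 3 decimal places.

0.780

The sequences differ at 16 of 33 sites, so p = 16/33 ≈ 0.484848.
d = −(3/4) ln(1 − 4p/3) = −0.75 ln(1 − 0.646464) = −0.75 ln(0.353536)
  = −0.75 × (-1.039770) = 0.779828 substitutions/site.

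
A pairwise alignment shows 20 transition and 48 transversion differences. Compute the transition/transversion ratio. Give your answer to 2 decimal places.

R = 20/48 = 0.416666… ≈ 0.42 (to 2 d.p.).

0.42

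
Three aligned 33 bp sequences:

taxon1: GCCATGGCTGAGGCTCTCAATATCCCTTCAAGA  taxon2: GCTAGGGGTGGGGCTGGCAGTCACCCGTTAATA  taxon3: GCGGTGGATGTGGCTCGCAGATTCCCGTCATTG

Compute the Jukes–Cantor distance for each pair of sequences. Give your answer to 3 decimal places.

d(taxon1,taxon2) = 0.497, d(taxon1,taxon3) = 0.497, d(taxon2,taxon3) = 0.497

taxon1–taxon2: 12/33 sites differ → p ≈ 0.363636, d = −0.75 ln(1 − 0.484848) = 0.497470 ≈ 0.497.
taxon1–taxon3: 12/33 sites differ → p ≈ 0.363636, d = −0.75 ln(1 − 0.484848) = 0.497470 ≈ 0.497.
taxon2–taxon3: 12/33 sites differ → p ≈ 0.363636, d = −0.75 ln(1 − 0.484848) = 0.497470 ≈ 0.497.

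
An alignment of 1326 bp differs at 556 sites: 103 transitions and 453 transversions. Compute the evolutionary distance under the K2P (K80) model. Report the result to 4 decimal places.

P = 103/1326 ≈ 0.077677 and Q = 453/1326 ≈ 0.341629.
Under the Kimura two-parameter model, d = −½ ln(1 − 2P − Q) − ¼ ln(1 − 2Q).
1 − 2P − Q = 0.503017, giving −½ ln(0.503017) = 0.343566.
1 − 2Q = 0.316742, giving −¼ ln(0.316742) = 0.287417.
d = 0.343566 + 0.287417 = 0.630983.

0.6310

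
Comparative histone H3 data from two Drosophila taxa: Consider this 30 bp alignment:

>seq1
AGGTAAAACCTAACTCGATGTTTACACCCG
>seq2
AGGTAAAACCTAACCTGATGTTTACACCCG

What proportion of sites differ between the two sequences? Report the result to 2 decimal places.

The sequences differ at 2 of 30 positions (sites 15, 16).
p = 2/30 = 0.066666… ≈ 0.07 (to 2 d.p.).

0.07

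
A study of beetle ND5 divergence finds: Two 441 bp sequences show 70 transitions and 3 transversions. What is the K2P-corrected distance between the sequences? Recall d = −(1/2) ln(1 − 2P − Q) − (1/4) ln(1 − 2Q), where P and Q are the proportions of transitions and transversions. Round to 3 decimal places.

P = 70/441 ≈ 0.15873 and Q = 3/441 ≈ 0.006803.
Under the Kimura two-parameter model, d = −½ ln(1 − 2P − Q) − ¼ ln(1 − 2Q).
1 − 2P − Q = 0.675737, giving −½ ln(0.675737) = 0.195976.
1 − 2Q = 0.986394, giving −¼ ln(0.986394) = 0.003425.
d = 0.195976 + 0.003425 = 0.199401.

0.199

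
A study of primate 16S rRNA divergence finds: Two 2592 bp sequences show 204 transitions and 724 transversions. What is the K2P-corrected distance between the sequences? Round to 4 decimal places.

P = 204/2592 ≈ 0.078704 and Q = 724/2592 ≈ 0.279321.
Under the Kimura two-parameter model, d = −½ ln(1 − 2P − Q) − ¼ ln(1 − 2Q).
1 − 2P − Q = 0.563271, giving −½ ln(0.563271) = 0.286997.
1 − 2Q = 0.441358, giving −¼ ln(0.441358) = 0.204475.
d = 0.286997 + 0.204475 = 0.491472.

0.4915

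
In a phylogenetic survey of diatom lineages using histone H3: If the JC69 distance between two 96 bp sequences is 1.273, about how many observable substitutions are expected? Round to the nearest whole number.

59

Invert JC69: p = (3/4)(1 − e^(−4d/3)) = 0.75 × (1 − e^(-1.697333)) = 0.75 × (1 − 0.183171) = 0.612622.
Expected differing sites = pL ≈ 0.612622 × 96 = 58.811712 ≈ 59.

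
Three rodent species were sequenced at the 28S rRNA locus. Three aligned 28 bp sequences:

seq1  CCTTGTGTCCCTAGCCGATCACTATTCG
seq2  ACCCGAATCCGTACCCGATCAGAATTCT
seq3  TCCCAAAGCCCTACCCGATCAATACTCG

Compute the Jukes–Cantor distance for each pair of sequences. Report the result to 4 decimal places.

seq1–seq2: 10/28 sites differ → p ≈ 0.357143, d = −0.75 ln(1 − 0.476191) = 0.484971 ≈ 0.4850.
seq1–seq3: 10/28 sites differ → p ≈ 0.357143, d = −0.75 ln(1 − 0.476191) = 0.484971 ≈ 0.4850.
seq2–seq3: 8/28 sites differ → p ≈ 0.285714, d = −0.75 ln(1 − 0.380952) = 0.359679 ≈ 0.3597.

d(seq1,seq2) = 0.4850, d(seq1,seq3) = 0.4850, d(seq2,seq3) = 0.3597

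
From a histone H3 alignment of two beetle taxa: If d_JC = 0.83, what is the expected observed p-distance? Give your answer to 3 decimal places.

0.502

p = (3/4)(1 − e^(−4d/3)) = 0.75 × (1 − e^(-1.106667)) = 0.75 × (1 − 0.330659) = 0.502006.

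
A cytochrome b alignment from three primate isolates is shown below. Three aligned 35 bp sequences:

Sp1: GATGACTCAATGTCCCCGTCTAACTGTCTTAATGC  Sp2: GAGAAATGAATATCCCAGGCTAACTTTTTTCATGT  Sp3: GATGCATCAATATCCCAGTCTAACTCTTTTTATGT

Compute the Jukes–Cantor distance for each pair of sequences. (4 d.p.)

d(Sp1,Sp2) = 0.4073, d(Sp1,Sp3) = 0.2726, d(Sp2,Sp3) = 0.2326

Sp1–Sp2: 11/35 sites differ → p ≈ 0.314286, d = −0.75 ln(1 − 0.419048) = 0.407315 ≈ 0.4073.
Sp1–Sp3: 8/35 sites differ → p ≈ 0.228571, d = −0.75 ln(1 − 0.304761) = 0.272625 ≈ 0.2726.
Sp2–Sp3: 7/35 sites differ → p = 0.2, d = −0.75 ln(1 − 0.266667) = 0.232617 ≈ 0.2326.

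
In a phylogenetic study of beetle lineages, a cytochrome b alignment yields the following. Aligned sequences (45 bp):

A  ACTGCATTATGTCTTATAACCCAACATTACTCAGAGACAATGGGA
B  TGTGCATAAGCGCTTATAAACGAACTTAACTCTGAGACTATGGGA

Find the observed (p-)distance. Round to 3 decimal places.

The sequences differ at 12 of 45 positions.
p = 12/45 = 0.266666… ≈ 0.267 (to 3 d.p.).

0.267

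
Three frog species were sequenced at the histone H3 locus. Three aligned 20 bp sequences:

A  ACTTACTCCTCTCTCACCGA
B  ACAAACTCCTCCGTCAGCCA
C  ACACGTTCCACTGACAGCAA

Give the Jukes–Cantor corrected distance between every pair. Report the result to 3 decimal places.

d(A,B) = 0.383, d(A,C) = 0.687, d(B,C) = 0.471

A–B: 6/20 sites differ → p = 0.3, d = −0.75 ln(1 − 0.4) = 0.383119 ≈ 0.383.
A–C: 9/20 sites differ → p = 0.45, d = −0.75 ln(1 − 0.6) = 0.687218 ≈ 0.687.
B–C: 7/20 sites differ → p = 0.35, d = −0.75 ln(1 − 0.466667) = 0.471457 ≈ 0.471.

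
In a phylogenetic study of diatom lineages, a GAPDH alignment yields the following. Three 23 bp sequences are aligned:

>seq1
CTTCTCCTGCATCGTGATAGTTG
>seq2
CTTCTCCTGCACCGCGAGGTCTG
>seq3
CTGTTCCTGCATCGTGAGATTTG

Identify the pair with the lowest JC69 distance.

seq1 and seq3

seq1–seq2: 6/23 differ, p = 0.261, d = 0.321.
seq1–seq3: 4/23 differ, p = 0.174, d = 0.198.
seq2–seq3: 6/23 differ, p = 0.261, d = 0.321.
The smallest distance is between seq1 and seq3.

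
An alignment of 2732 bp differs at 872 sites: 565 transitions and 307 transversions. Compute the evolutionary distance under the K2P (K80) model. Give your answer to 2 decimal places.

0.44

P = 565/2732 ≈ 0.206808 and Q = 307/2732 ≈ 0.112372.
Under the Kimura two-parameter model, d = −½ ln(1 − 2P − Q) − ¼ ln(1 − 2Q).
1 − 2P − Q = 0.474012, giving −½ ln(0.474012) = 0.373261.
1 − 2Q = 0.775256, giving −¼ ln(0.775256) = 0.063640.
d = 0.373261 + 0.063640 = 0.436901.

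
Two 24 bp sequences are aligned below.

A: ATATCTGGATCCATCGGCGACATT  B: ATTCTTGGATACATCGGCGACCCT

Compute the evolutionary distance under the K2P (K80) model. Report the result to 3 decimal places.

0.307

Of 24 sites, 3 differences are transitions and 3 are transversions, so P = 3/24 = 0.125 and Q = 3/24 = 0.125.
Under the Kimura two-parameter model, d = −½ ln(1 − 2P − Q) − ¼ ln(1 − 2Q).
1 − 2P − Q = 0.625, giving −½ ln(0.625) = 0.235002.
1 − 2Q = 0.75, giving −¼ ln(0.75) = 0.071921.
d = 0.235002 + 0.071921 = 0.306923.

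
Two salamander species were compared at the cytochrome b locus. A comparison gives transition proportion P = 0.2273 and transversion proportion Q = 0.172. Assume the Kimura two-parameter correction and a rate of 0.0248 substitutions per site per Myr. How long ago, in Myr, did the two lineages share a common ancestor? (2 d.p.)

12.06

Under the Kimura two-parameter model, d = −½ ln(1 − 2P − Q) − ¼ ln(1 − 2Q).
1 − 2P − Q = 0.3734, giving −½ ln(0.3734) = 0.492553.
1 − 2Q = 0.656, giving −¼ ln(0.656) = 0.105399.
d = 0.492553 + 0.105399 = 0.597952.
Under a molecular clock d = 2μt, so t = d/(2μ) = 0.597952 / (2 × 0.0248) = 12.06 Myr.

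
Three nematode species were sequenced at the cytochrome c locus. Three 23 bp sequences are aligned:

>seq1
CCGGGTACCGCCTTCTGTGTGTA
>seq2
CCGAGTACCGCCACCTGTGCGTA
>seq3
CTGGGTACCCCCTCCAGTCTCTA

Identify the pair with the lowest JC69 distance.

seq1–seq2: 4/23 differ, p = 0.174, d = 0.198.
seq1–seq3: 6/23 differ, p = 0.261, d = 0.321.
seq2–seq3: 8/23 differ, p = 0.348, d = 0.467.
The smallest distance is between seq1 and seq2.

seq1 and seq2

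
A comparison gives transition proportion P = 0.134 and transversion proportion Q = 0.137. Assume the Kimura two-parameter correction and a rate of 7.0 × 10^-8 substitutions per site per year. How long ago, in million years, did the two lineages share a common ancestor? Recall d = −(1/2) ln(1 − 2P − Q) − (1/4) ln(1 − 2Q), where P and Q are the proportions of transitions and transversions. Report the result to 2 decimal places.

2.43

Under the Kimura two-parameter model, d = −½ ln(1 − 2P − Q) − ¼ ln(1 − 2Q).
1 − 2P − Q = 0.595, giving −½ ln(0.595) = 0.259597.
1 − 2Q = 0.726, giving −¼ ln(0.726) = 0.080051.
d = 0.259597 + 0.080051 = 0.339648.
Under a molecular clock d = 2μt, so t = d/(2μ) = 0.339648 / (2 × 7.0 × 10^-8) = 2.43 million years.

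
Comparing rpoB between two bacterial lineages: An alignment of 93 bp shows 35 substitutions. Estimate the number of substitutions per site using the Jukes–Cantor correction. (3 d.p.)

p = 35/93 ≈ 0.376344.
d = −(3/4) ln(1 − 4p/3) = −0.75 ln(1 − 0.501792) = −0.75 ln(0.498208)
  = −0.75 × (-0.696738) = 0.522554 substitutions/site.

0.523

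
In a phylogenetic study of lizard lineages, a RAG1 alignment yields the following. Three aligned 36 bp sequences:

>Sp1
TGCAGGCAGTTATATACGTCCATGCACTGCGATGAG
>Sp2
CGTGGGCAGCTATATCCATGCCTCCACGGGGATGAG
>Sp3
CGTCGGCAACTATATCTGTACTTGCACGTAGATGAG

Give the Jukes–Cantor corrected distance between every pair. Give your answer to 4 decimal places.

d(Sp1,Sp2) = 0.3924, d(Sp1,Sp3) = 0.4408, d(Sp2,Sp3) = 0.3041

Sp1–Sp2: 11/36 sites differ → p ≈ 0.305556, d = −0.75 ln(1 − 0.407408) = 0.392437 ≈ 0.3924.
Sp1–Sp3: 12/36 sites differ → p ≈ 0.333333, d = −0.75 ln(1 − 0.444444) = 0.440839 ≈ 0.4408.
Sp2–Sp3: 9/36 sites differ → p = 0.25, d = −0.75 ln(1 − 0.333333) = 0.304098 ≈ 0.3041.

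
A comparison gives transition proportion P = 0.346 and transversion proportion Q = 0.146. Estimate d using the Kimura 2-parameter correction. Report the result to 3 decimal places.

0.996

Under the Kimura two-parameter model, d = −½ ln(1 − 2P − Q) − ¼ ln(1 − 2Q).
1 − 2P − Q = 0.162, giving −½ ln(0.162) = 0.910079.
1 − 2Q = 0.708, giving −¼ ln(0.708) = 0.086328.
d = 0.910079 + 0.086328 = 0.996407.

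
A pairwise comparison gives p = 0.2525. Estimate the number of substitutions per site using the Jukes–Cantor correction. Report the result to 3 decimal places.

d = −(3/4) ln(1 − 4p/3) = −0.75 ln(1 − 0.336667) = −0.75 ln(0.663333)
  = −0.75 × (-0.410478) = 0.307859 substitutions/site.

0.308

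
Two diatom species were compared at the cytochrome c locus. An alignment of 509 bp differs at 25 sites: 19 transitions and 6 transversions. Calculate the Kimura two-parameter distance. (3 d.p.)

P = 19/509 ≈ 0.037328 and Q = 6/509 ≈ 0.011788.
Under the Kimura two-parameter model, d = −½ ln(1 − 2P − Q) − ¼ ln(1 − 2Q).
1 − 2P − Q = 0.913556, giving −½ ln(0.913556) = 0.045205.
1 − 2Q = 0.976424, giving −¼ ln(0.976424) = 0.005965.
d = 0.045205 + 0.005965 = 0.051170.

0.051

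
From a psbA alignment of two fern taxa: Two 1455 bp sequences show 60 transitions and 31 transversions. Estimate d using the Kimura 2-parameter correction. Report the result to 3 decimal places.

0.066

P = 60/1455 ≈ 0.041237 and Q = 31/1455 ≈ 0.021306.
Under the Kimura two-parameter model, d = −½ ln(1 − 2P − Q) − ¼ ln(1 − 2Q).
1 − 2P − Q = 0.89622, giving −½ ln(0.89622) = 0.054785.
1 − 2Q = 0.957388, giving −¼ ln(0.957388) = 0.010887.
d = 0.054785 + 0.010887 = 0.065672.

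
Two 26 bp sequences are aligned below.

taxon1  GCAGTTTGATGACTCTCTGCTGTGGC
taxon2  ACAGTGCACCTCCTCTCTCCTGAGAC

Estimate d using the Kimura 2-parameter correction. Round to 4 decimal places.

Of 26 sites, 5 differences are transitions and 6 are transversions, so P = 5/26 ≈ 0.192308 and Q = 6/26 ≈ 0.230769.
Under the Kimura two-parameter model, d = −½ ln(1 − 2P − Q) − ¼ ln(1 − 2Q).
1 − 2P − Q = 0.384615, giving −½ ln(0.384615) = 0.477756.
1 − 2Q = 0.538462, giving −¼ ln(0.538462) = 0.154760.
d = 0.477756 + 0.154760 = 0.632516.

0.6325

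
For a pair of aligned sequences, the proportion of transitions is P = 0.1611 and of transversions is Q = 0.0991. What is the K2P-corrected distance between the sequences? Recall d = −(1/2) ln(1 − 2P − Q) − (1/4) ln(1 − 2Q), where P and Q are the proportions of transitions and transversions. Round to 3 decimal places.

0.329

Under the Kimura two-parameter model, d = −½ ln(1 − 2P − Q) − ¼ ln(1 − 2Q).
1 − 2P − Q = 0.5787, giving −½ ln(0.5787) = 0.273486.
1 − 2Q = 0.8018, giving −¼ ln(0.8018) = 0.055224.
d = 0.273486 + 0.055224 = 0.328710.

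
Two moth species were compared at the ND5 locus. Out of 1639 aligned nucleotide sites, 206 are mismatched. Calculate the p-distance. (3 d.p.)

p = 206/1639 = 0.125686… ≈ 0.126 (to 3 d.p.).

0.126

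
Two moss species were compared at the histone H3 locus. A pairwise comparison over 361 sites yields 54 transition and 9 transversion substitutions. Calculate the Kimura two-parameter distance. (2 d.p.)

P = 54/361 ≈ 0.149584 and Q = 9/361 ≈ 0.024931.
Under the Kimura two-parameter model, d = −½ ln(1 − 2P − Q) − ¼ ln(1 − 2Q).
1 − 2P − Q = 0.675901, giving −½ ln(0.675901) = 0.195854.
1 − 2Q = 0.950138, giving −¼ ln(0.950138) = 0.012787.
d = 0.195854 + 0.012787 = 0.208641.

0.21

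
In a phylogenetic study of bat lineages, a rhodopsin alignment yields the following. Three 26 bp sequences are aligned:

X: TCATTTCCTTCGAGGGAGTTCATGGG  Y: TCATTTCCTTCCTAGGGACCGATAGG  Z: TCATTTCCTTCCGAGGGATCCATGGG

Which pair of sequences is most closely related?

Y and Z

X–Y: 9/26 differ, p = 0.346, d = 0.464.
X–Z: 6/26 differ, p = 0.231, d = 0.276.
Y–Z: 4/26 differ, p = 0.154, d = 0.172.
The smallest distance is between Y and Z.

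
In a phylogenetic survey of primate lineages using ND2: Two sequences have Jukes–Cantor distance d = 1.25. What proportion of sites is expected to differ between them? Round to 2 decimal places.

p = (3/4)(1 − e^(−4d/3)) = 0.75 × (1 − e^(-1.666667)) = 0.75 × (1 − 0.188876) = 0.608343.

0.61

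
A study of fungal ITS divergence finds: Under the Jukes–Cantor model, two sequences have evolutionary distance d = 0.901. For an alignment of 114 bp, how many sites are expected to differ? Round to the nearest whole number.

Invert JC69: p = (3/4)(1 − e^(−4d/3)) = 0.75 × (1 − e^(-1.201333)) = 0.75 × (1 − 0.300793) = 0.524405.
Expected differing sites = pL ≈ 0.524405 × 114 = 59.78217 ≈ 60.

60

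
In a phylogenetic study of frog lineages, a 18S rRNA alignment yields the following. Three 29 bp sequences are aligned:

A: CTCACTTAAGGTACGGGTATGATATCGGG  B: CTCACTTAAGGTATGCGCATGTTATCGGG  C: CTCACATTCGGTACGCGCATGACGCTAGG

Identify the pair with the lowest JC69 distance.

A and B

A–B: 4/29 differ, p = 0.138, d = 0.152.
A–C: 10/29 differ, p = 0.345, d = 0.462.
B–C: 10/29 differ, p = 0.345, d = 0.462.
The smallest distance is between A and B.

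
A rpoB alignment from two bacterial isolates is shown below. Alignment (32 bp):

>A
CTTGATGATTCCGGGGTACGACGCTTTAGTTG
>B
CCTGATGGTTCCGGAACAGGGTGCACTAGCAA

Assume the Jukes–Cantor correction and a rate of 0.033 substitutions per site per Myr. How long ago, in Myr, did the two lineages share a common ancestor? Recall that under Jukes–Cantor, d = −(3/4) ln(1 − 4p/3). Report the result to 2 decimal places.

8.87

The sequences differ at 13 of 32 sites, so p = 13/32 = 0.40625.
d = −(3/4) ln(1 − 4p/3) = −0.75 ln(1 − 0.541667) = −0.75 ln(0.458333)
  = −0.75 × (-0.780159) = 0.585119 substitutions/site.
Under a molecular clock d = 2μt, so t = d/(2μ) = 0.585119 / (2 × 0.033) = 8.87 Myr.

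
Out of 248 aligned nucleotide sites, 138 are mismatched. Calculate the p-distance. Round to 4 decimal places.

0.5565

p = 138/248 = 0.556451… ≈ 0.5565 (to 4 d.p.).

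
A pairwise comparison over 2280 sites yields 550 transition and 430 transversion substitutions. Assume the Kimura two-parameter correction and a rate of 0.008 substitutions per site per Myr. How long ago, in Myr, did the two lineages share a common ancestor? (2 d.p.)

P = 550/2280 ≈ 0.241228 and Q = 430/2280 ≈ 0.188596.
Under the Kimura two-parameter model, d = −½ ln(1 − 2P − Q) − ¼ ln(1 − 2Q).
1 − 2P − Q = 0.328948, giving −½ ln(0.328948) = 0.555928.
1 − 2Q = 0.622808, giving −¼ ln(0.622808) = 0.118379.
d = 0.555928 + 0.118379 = 0.674307.
Under a molecular clock d = 2μt, so t = d/(2μ) = 0.674307 / (2 × 0.008) = 42.14 Myr.

42.14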